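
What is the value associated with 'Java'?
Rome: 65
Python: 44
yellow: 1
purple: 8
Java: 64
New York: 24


Looking up key 'Java'
Value: 64

64


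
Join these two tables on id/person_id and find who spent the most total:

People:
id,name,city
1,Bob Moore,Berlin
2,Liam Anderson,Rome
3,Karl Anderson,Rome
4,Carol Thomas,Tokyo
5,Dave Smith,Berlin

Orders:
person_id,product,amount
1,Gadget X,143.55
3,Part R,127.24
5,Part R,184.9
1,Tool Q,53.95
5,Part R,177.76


Join on: people.id = orders.person_id

Joined rows:
  Bob Moore (Berlin) bought Gadget X for $143.55
  Karl Anderson (Rome) bought Part R for $127.24
  Dave Smith (Berlin) bought Part R for $184.9
  Bob Moore (Berlin) bought Tool Q for $53.95
  Dave Smith (Berlin) bought Part R for $177.76

Total per person:
  Dave Smith: $362.66
  Bob Moore: $197.50
  Karl Anderson: $127.24

Top spender: Dave Smith ($362.66)

Dave Smith ($362.66)


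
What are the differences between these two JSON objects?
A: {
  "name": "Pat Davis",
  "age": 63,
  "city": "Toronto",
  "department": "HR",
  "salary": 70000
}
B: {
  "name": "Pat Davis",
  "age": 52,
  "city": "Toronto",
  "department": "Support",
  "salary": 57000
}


Comparing each field (in key order):
  name: same
  age: DIFFERENT
  city: same
  department: DIFFERENT
  salary: DIFFERENT
Differences:
  age: 63 -> 52
  department: HR -> Support
  salary: 70000 -> 57000

3 field(s) changed

3 changes: age, department, salary


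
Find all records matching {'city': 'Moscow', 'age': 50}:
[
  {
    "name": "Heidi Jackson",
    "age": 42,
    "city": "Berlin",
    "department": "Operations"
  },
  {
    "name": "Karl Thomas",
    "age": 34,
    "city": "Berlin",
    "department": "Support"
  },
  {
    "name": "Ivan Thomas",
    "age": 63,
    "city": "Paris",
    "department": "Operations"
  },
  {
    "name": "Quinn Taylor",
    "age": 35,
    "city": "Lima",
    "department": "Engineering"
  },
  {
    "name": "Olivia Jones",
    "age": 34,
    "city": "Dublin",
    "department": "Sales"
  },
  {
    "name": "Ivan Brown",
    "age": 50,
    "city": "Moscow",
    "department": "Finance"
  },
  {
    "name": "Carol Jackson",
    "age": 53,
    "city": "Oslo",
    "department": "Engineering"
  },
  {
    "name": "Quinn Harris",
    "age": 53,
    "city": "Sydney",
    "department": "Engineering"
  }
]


Search criteria: {'city': 'Moscow', 'age': 50}

Checking 8 records:
  Heidi Jackson: {city: Berlin, age: 42}
  Karl Thomas: {city: Berlin, age: 34}
  Ivan Thomas: {city: Paris, age: 63}
  Quinn Taylor: {city: Lima, age: 35}
  Olivia Jones: {city: Dublin, age: 34}
  Ivan Brown: {city: Moscow, age: 50} <-- MATCH
  Carol Jackson: {city: Oslo, age: 53}
  Quinn Harris: {city: Sydney, age: 53}

Matches: ["Ivan Brown"]

["Ivan Brown"]


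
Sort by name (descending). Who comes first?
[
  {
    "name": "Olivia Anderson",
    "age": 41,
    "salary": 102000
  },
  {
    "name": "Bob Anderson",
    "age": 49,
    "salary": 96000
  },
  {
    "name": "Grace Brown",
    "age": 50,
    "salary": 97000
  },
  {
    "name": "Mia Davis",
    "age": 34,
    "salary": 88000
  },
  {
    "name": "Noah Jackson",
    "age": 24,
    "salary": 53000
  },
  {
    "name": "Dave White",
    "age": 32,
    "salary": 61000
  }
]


Sort by: name (descending)

Sorted order:
  1. Olivia Anderson (name = Olivia Anderson)
  2. Noah Jackson (name = Noah Jackson)
  3. Mia Davis (name = Mia Davis)
  4. Grace Brown (name = Grace Brown)
  5. Dave White (name = Dave White)
  6. Bob Anderson (name = Bob Anderson)

First: Olivia Anderson

Olivia Anderson


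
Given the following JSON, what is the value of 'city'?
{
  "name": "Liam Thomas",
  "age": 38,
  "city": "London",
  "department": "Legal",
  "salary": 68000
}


Looking up field 'city'
Value: London

London


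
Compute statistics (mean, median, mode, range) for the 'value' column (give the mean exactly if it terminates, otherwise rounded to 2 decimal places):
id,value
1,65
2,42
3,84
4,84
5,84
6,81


Data: [65, 42, 84, 84, 84, 81]
Count: 6
Sum: 440
Mean: 440/6 ≈ 73.33 (rounded to 2 decimal places)
Sorted: [42, 65, 81, 84, 84, 84]
Median: 82.5
Mode: 84 (3 times)
Range: 84 - 42 = 42
Min: 42, Max: 84

mean≈73.33, median=82.5, mode=84, range=42


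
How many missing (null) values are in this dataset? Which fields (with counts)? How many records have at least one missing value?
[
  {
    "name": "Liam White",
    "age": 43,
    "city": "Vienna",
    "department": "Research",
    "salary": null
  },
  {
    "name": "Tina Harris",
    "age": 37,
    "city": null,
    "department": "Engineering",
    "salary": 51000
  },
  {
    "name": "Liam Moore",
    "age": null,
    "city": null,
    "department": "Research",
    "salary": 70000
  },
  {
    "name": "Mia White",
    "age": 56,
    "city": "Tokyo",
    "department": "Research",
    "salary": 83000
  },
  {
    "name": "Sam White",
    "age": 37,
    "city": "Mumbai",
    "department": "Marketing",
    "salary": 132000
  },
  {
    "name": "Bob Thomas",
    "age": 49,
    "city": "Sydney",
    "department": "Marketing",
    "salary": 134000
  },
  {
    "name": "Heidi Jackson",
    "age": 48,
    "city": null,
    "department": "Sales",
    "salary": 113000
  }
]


Checking for missing (null) values in 7 records:

  Liam White: salary
  Tina Harris: city
  Liam Moore: age, city
  Mia White: complete
  Sam White: complete
  Bob Thomas: complete
  Heidi Jackson: city

Per field:
  name: 0 missing
  age: 1 missing
  city: 3 missing
  department: 0 missing
  salary: 1 missing

Total missing values: 5
Records with any missing: 4

5 missing values (age: 1, city: 3, salary: 1); 4 incomplete records


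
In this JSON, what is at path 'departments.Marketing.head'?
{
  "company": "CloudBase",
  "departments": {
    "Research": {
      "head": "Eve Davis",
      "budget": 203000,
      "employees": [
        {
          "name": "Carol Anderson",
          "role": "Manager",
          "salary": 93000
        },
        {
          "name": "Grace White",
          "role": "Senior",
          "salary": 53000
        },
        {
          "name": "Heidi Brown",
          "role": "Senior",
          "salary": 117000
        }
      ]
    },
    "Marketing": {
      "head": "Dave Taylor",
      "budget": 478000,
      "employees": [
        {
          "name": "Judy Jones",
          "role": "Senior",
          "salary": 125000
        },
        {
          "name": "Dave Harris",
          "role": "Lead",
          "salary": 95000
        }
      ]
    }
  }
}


Path: departments.Marketing.head

Navigate:
  -> departments
  -> Marketing
  -> head = 'Dave Taylor'

Dave Taylor


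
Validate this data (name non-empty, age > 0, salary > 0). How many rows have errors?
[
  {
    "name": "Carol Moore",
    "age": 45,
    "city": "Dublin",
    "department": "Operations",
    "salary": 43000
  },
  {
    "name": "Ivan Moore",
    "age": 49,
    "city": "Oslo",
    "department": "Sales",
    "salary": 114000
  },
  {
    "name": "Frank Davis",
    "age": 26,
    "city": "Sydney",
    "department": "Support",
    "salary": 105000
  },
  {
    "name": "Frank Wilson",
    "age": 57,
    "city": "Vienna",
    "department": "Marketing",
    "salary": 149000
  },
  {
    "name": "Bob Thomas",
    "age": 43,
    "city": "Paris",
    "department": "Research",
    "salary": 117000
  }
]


Validating 5 records:
Rules: name non-empty, age > 0, salary > 0

  Row 1 (Carol Moore): OK
  Row 2 (Ivan Moore): OK
  Row 3 (Frank Davis): OK
  Row 4 (Frank Wilson): OK
  Row 5 (Bob Thomas): OK

Total errors: 0

0 errors


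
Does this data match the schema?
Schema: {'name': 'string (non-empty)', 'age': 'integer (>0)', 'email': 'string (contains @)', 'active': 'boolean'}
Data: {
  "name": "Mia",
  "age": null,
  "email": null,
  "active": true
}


Validating each field against schema:
  name: OK (non-empty string)
  age: FAIL (null is not an integer)
  email: FAIL (null is not a string)
  active: OK (boolean)

Result: INVALID (2 errors: age, email)

INVALID (2 errors: age, email)


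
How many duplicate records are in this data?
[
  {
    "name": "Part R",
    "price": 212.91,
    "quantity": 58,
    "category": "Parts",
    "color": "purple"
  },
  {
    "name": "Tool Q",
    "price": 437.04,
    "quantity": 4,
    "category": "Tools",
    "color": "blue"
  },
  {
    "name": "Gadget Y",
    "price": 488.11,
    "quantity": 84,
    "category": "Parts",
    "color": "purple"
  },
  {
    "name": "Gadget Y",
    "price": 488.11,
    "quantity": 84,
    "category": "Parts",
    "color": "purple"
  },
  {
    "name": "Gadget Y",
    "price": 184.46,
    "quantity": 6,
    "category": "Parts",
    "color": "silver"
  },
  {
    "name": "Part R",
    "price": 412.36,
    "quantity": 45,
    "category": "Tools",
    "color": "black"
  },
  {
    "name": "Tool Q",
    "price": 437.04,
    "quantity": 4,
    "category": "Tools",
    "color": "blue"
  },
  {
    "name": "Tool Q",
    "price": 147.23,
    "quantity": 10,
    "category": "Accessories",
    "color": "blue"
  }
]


Checking 8 records for duplicates:

  Row 1: Part R ($212.91, qty 58)
  Row 2: Tool Q ($437.04, qty 4)
  Row 3: Gadget Y ($488.11, qty 84)
  Row 4: Gadget Y ($488.11, qty 84) <-- DUPLICATE
  Row 5: Gadget Y ($184.46, qty 6)
  Row 6: Part R ($412.36, qty 45)
  Row 7: Tool Q ($437.04, qty 4) <-- DUPLICATE
  Row 8: Tool Q ($147.23, qty 10)

Duplicates found: 2
Unique records: 6

2 duplicates, 6 unique


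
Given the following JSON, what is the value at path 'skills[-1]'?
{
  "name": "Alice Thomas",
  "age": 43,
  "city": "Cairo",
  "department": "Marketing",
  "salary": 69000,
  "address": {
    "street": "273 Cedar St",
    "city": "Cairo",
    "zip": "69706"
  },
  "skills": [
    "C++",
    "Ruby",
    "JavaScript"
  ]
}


Query: skills[-1]
Path: skills -> last element
Value: JavaScript

JavaScript


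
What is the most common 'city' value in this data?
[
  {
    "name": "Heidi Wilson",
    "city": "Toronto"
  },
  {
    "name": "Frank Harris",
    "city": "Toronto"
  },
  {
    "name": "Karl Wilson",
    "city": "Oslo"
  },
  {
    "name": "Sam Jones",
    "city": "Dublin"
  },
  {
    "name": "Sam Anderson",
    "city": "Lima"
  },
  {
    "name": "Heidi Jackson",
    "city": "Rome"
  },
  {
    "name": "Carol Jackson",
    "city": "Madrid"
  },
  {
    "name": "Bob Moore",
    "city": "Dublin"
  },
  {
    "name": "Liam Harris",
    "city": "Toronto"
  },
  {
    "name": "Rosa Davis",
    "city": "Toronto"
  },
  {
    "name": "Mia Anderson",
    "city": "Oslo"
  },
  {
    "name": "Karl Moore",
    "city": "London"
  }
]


Counting 'city' values across 12 records:

  Toronto: 4 ####
  Oslo: 2 ##
  Dublin: 2 ##
  Lima: 1 #
  Rome: 1 #
  Madrid: 1 #
  London: 1 #

Most common: Toronto (4 times)

Toronto (4 times)


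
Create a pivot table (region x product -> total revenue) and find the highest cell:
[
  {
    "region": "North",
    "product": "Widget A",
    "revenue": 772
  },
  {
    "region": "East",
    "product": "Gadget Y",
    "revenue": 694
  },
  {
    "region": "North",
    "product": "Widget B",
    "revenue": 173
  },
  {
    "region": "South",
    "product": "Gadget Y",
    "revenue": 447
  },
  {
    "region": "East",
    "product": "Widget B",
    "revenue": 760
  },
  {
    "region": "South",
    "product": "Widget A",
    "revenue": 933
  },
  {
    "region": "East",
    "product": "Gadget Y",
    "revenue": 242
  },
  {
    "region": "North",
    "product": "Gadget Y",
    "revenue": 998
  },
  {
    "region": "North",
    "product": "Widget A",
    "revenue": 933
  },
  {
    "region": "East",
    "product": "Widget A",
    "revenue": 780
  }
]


Pivot: region (rows) x product (columns) -> total revenue

     Gadget Y      Widget A      Widget B    
East           936           780           760  
North          998          1705           173  
South          447           933             0  

Highest: North / Widget A = $1705

North / Widget A = $1705


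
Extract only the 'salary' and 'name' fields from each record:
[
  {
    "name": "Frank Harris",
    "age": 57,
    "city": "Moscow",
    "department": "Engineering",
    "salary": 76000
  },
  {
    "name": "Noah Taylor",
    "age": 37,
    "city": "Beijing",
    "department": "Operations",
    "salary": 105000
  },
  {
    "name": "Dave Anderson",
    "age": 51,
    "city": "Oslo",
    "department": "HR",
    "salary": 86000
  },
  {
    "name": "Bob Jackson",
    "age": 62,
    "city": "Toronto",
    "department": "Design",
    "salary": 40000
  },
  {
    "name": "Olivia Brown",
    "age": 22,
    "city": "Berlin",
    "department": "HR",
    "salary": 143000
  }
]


Original: 5 records with fields: name, age, city, department, salary
Keep: ['salary', 'name']
Drop: ['age', 'city', 'department']
Result: 5 records, 2 fields each

[
  {
    "salary": 76000,
    "name": "Frank Harris"
  },
  {
    "salary": 105000,
    "name": "Noah Taylor"
  },
  {
    "salary": 86000,
    "name": "Dave Anderson"
  },
  {
    "salary": 40000,
    "name": "Bob Jackson"
  },
  {
    "salary": 143000,
    "name": "Olivia Brown"
  }
]


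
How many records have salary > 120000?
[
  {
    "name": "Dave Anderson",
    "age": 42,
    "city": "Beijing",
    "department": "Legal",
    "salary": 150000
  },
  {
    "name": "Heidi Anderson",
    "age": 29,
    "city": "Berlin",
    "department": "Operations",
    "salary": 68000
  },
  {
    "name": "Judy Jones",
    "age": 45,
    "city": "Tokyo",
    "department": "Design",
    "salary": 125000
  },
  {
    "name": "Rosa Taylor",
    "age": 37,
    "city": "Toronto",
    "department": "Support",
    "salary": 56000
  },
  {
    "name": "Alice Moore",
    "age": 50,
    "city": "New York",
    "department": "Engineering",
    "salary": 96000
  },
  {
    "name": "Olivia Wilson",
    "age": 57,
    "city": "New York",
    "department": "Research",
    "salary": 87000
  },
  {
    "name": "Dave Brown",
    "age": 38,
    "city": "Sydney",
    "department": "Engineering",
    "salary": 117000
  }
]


Data: 7 records
Condition: salary > 120000

Checking each record:
  Dave Anderson: 150000 MATCH
  Heidi Anderson: 68000
  Judy Jones: 125000 MATCH
  Rosa Taylor: 56000
  Alice Moore: 96000
  Olivia Wilson: 87000
  Dave Brown: 117000

Count: 2

2


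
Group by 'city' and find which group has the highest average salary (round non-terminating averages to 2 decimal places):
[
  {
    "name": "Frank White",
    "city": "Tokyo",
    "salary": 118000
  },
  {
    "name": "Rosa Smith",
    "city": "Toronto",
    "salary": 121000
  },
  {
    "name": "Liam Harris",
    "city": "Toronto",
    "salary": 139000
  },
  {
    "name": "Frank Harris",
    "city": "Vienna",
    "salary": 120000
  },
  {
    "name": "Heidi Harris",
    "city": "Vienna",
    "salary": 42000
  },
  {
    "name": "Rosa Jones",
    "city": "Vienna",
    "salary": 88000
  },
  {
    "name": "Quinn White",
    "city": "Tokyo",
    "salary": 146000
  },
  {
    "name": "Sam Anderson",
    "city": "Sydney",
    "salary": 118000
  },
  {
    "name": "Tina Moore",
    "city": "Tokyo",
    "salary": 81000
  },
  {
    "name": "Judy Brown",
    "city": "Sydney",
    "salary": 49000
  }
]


Group by: city

Groups:
  Sydney: 2 people, avg salary = 167000/2 = $83500
  Tokyo: 3 people, avg salary = 345000/3 = $115000
  Toronto: 2 people, avg salary = 260000/2 = $130000
  Vienna: 3 people, avg salary = 250000/3 ≈ $83333.33

Highest average salary: Toronto ($130000)

Toronto ($130000)


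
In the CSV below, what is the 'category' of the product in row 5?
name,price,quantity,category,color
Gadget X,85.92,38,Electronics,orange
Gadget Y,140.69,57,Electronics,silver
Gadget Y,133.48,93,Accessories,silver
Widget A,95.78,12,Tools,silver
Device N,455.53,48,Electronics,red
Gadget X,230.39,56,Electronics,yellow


Query: Row 5 ('Device N'), column 'category'
Value: Electronics

Electronics


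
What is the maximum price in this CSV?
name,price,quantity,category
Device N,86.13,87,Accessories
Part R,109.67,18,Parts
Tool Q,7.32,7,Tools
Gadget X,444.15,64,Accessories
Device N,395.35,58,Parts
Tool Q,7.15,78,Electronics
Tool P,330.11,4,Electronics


Computing maximum price:
Values: [86.13, 109.67, 7.32, 444.15, 395.35, 7.15, 330.11]
Max = 444.15

444.15


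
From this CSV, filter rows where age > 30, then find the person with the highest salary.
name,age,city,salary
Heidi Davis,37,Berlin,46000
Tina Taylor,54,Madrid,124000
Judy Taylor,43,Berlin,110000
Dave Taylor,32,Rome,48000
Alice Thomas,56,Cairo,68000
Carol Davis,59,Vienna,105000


Filter: age > 30
Sort by: salary (descending)

Filtered records (6):
  Tina Taylor, age 54, salary $124000
  Judy Taylor, age 43, salary $110000
  Carol Davis, age 59, salary $105000
  Alice Thomas, age 56, salary $68000
  Dave Taylor, age 32, salary $48000
  Heidi Davis, age 37, salary $46000

Highest salary: Tina Taylor ($124000)

Tina Taylor


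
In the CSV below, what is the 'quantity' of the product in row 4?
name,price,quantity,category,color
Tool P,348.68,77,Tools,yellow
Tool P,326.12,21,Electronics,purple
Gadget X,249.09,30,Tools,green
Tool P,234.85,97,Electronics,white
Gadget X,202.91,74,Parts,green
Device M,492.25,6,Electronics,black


Query: Row 4 ('Tool P'), column 'quantity'
Value: 97

97


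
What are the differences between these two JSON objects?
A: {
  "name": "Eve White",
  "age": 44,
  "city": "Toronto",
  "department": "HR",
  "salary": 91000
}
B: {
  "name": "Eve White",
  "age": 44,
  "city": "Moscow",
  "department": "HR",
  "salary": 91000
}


Comparing each field (in key order):
  name: same
  age: same
  city: DIFFERENT
  department: same
  salary: same
Differences:
  city: Toronto -> Moscow

1 field(s) changed

1 change: city


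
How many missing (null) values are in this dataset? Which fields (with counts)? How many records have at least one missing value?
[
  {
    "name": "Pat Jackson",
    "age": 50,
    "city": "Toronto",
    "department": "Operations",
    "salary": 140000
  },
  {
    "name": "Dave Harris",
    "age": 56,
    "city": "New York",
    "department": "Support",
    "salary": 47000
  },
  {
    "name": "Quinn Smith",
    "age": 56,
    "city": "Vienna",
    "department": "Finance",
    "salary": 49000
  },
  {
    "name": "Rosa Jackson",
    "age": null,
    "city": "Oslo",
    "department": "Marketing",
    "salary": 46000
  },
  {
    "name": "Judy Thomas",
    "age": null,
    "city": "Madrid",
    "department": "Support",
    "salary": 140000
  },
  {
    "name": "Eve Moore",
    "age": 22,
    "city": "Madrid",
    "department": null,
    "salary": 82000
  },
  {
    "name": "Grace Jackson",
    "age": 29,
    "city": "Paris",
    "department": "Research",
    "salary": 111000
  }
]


Checking for missing (null) values in 7 records:

  Pat Jackson: complete
  Dave Harris: complete
  Quinn Smith: complete
  Rosa Jackson: age
  Judy Thomas: age
  Eve Moore: department
  Grace Jackson: complete

Per field:
  name: 0 missing
  age: 2 missing
  city: 0 missing
  department: 1 missing
  salary: 0 missing

Total missing values: 3
Records with any missing: 3

3 missing values (age: 2, department: 1); 3 incomplete records


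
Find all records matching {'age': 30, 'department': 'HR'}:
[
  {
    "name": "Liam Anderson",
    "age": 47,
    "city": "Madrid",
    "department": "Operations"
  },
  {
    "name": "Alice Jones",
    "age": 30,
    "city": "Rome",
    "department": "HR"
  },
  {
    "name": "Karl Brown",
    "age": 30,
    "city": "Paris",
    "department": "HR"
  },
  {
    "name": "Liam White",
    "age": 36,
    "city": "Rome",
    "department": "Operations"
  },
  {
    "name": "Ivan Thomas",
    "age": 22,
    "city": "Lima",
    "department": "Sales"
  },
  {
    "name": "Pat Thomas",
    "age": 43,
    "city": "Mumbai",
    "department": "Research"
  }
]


Search criteria: {'age': 30, 'department': 'HR'}

Checking 6 records:
  Liam Anderson: {age: 47, department: Operations}
  Alice Jones: {age: 30, department: HR} <-- MATCH
  Karl Brown: {age: 30, department: HR} <-- MATCH
  Liam White: {age: 36, department: Operations}
  Ivan Thomas: {age: 22, department: Sales}
  Pat Thomas: {age: 43, department: Research}

Matches: ["Alice Jones", "Karl Brown"]

["Alice Jones", "Karl Brown"]


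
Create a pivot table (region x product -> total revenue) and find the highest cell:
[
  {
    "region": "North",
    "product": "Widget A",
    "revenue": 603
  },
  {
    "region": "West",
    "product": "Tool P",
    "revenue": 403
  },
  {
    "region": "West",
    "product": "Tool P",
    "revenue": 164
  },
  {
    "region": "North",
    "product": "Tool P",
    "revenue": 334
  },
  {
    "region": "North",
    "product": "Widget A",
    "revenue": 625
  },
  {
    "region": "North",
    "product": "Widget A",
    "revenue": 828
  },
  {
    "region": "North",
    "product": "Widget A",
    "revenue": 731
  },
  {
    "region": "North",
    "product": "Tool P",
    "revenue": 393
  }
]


Pivot: region (rows) x product (columns) -> total revenue

     Tool P        Widget A    
North          727          2787  
West           567             0  

Highest: North / Widget A = $2787

North / Widget A = $2787


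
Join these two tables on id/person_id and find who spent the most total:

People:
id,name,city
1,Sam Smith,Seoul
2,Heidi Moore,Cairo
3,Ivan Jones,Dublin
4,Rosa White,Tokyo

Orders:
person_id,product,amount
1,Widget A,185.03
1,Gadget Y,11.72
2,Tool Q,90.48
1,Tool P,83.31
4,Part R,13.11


Join on: people.id = orders.person_id

Joined rows:
  Sam Smith (Seoul) bought Widget A for $185.03
  Sam Smith (Seoul) bought Gadget Y for $11.72
  Heidi Moore (Cairo) bought Tool Q for $90.48
  Sam Smith (Seoul) bought Tool P for $83.31
  Rosa White (Tokyo) bought Part R for $13.11

Total per person:
  Sam Smith: $280.06
  Heidi Moore: $90.48
  Rosa White: $13.11

Top spender: Sam Smith ($280.06)

Sam Smith ($280.06)


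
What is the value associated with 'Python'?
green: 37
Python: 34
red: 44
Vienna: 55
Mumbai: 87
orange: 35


Looking up key 'Python'
Value: 34

34


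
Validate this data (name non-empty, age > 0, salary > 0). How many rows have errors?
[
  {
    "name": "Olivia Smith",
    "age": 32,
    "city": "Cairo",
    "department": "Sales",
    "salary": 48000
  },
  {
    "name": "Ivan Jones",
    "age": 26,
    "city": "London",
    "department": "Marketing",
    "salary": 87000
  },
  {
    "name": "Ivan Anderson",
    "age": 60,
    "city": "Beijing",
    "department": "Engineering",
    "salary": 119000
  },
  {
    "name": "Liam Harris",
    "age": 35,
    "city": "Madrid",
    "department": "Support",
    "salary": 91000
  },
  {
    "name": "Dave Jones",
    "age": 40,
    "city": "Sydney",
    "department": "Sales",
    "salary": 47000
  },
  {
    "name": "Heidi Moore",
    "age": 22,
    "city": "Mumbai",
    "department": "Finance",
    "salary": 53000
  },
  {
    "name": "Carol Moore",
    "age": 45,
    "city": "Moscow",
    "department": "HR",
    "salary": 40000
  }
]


Validating 7 records:
Rules: name non-empty, age > 0, salary > 0

  Row 1 (Olivia Smith): OK
  Row 2 (Ivan Jones): OK
  Row 3 (Ivan Anderson): OK
  Row 4 (Liam Harris): OK
  Row 5 (Dave Jones): OK
  Row 6 (Heidi Moore): OK
  Row 7 (Carol Moore): OK

Total errors: 0

0 errors


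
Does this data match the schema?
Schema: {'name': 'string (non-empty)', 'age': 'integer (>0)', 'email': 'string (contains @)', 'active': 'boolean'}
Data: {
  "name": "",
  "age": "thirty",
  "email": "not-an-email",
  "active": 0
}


Validating each field against schema:
  name: FAIL ("" is an empty string)
  age: FAIL ("thirty" is not an integer)
  email: FAIL ("not-an-email" does not contain @)
  active: FAIL (0 is not a boolean)

Result: INVALID (4 errors: name, age, email, active)

INVALID (4 errors: name, age, email, active)


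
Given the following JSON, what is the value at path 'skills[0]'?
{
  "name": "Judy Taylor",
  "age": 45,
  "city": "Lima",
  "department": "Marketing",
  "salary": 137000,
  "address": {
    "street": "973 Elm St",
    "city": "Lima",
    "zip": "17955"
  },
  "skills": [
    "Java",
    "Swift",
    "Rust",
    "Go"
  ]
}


Query: skills[0]
Path: skills -> first element
Value: Java

Java


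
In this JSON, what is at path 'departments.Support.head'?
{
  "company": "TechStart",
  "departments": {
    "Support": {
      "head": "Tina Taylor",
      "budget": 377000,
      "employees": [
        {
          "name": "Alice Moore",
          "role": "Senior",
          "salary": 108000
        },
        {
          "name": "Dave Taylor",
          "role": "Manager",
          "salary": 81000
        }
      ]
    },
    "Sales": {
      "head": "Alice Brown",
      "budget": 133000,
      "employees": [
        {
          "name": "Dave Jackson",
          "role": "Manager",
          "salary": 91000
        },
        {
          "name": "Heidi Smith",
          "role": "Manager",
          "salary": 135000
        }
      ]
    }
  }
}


Path: departments.Support.head

Navigate:
  -> departments
  -> Support
  -> head = 'Tina Taylor'

Tina Taylor


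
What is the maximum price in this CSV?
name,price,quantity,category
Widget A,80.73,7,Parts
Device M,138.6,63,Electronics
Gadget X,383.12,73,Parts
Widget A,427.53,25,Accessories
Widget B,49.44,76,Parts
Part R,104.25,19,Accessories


Computing maximum price:
Values: [80.73, 138.6, 383.12, 427.53, 49.44, 104.25]
Max = 427.53

427.53


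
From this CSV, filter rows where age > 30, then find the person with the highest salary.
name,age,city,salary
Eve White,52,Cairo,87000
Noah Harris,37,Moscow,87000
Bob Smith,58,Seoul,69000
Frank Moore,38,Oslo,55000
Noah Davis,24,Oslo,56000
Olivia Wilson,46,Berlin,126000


Filter: age > 30
Sort by: salary (descending)

Filtered records (5):
  Olivia Wilson, age 46, salary $126000
  Eve White, age 52, salary $87000
  Noah Harris, age 37, salary $87000
  Bob Smith, age 58, salary $69000
  Frank Moore, age 38, salary $55000

Highest salary: Olivia Wilson ($126000)

Olivia Wilson


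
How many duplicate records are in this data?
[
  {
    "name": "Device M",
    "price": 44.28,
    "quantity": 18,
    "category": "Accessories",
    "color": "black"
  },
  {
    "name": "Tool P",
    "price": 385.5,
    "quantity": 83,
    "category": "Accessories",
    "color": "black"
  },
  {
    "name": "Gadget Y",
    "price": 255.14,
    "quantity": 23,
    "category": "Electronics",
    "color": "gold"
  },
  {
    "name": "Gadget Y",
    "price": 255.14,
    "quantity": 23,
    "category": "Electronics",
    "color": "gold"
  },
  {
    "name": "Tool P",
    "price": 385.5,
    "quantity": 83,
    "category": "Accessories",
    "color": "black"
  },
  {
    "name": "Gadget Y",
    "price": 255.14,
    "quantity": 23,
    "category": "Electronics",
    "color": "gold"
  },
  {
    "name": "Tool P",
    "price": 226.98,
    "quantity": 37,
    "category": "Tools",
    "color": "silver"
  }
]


Checking 7 records for duplicates:

  Row 1: Device M ($44.28, qty 18)
  Row 2: Tool P ($385.5, qty 83)
  Row 3: Gadget Y ($255.14, qty 23)
  Row 4: Gadget Y ($255.14, qty 23) <-- DUPLICATE
  Row 5: Tool P ($385.5, qty 83) <-- DUPLICATE
  Row 6: Gadget Y ($255.14, qty 23) <-- DUPLICATE
  Row 7: Tool P ($226.98, qty 37)

Duplicates found: 3
Unique records: 4

3 duplicates, 4 unique


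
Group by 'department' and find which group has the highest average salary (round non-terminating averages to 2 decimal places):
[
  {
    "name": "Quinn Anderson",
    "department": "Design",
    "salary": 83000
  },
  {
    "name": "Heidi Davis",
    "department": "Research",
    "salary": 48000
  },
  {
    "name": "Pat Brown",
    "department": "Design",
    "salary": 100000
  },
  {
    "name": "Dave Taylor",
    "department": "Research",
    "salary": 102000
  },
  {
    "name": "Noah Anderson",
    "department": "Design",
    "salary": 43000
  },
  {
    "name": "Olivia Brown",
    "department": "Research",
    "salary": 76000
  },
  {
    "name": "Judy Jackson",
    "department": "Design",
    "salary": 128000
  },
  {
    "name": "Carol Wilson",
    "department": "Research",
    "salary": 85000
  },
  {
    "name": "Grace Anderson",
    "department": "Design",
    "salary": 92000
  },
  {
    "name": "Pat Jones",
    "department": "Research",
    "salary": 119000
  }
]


Group by: department

Groups:
  Design: 5 people, avg salary = 446000/5 = $89200
  Research: 5 people, avg salary = 430000/5 = $86000

Highest average salary: Design ($89200)

Design ($89200)


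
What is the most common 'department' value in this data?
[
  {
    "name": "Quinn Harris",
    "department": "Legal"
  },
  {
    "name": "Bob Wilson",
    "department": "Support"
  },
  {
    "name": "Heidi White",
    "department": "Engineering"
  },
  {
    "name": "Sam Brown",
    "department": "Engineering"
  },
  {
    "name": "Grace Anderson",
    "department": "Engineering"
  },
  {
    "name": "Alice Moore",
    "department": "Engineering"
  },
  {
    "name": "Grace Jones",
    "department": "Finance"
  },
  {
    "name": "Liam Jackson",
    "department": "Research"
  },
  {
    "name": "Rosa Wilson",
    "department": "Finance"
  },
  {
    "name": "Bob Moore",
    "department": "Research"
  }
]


Counting 'department' values across 10 records:

  Engineering: 4 ####
  Finance: 2 ##
  Research: 2 ##
  Legal: 1 #
  Support: 1 #

Most common: Engineering (4 times)

Engineering (4 times)


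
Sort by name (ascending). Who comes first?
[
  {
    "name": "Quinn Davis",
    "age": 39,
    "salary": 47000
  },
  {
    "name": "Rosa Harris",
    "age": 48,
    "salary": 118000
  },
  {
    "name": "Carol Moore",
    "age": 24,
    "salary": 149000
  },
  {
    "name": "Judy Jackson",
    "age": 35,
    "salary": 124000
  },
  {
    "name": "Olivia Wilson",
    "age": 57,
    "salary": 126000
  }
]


Sort by: name (ascending)

Sorted order:
  1. Carol Moore (name = Carol Moore)
  2. Judy Jackson (name = Judy Jackson)
  3. Olivia Wilson (name = Olivia Wilson)
  4. Quinn Davis (name = Quinn Davis)
  5. Rosa Harris (name = Rosa Harris)

First: Carol Moore

Carol Moore


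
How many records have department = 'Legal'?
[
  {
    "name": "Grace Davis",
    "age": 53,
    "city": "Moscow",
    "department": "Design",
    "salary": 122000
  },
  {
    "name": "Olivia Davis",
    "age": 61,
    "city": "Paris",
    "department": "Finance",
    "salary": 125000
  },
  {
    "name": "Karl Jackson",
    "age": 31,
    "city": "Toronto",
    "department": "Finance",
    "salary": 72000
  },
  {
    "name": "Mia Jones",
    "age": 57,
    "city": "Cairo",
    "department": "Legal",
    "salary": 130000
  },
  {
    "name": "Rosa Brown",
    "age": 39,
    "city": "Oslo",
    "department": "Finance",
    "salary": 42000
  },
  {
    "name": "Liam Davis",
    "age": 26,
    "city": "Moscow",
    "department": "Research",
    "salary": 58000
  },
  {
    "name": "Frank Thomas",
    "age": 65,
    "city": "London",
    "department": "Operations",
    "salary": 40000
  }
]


Data: 7 records
Condition: department = 'Legal'

Checking each record:
  Grace Davis: Design
  Olivia Davis: Finance
  Karl Jackson: Finance
  Mia Jones: Legal MATCH
  Rosa Brown: Finance
  Liam Davis: Research
  Frank Thomas: Operations

Count: 1

1


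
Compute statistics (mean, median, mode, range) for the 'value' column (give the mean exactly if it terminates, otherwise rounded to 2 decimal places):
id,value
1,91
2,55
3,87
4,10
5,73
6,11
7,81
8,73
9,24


Data: [91, 55, 87, 10, 73, 11, 81, 73, 24]
Count: 9
Sum: 505
Mean: 505/9 ≈ 56.11 (rounded to 2 decimal places)
Sorted: [10, 11, 24, 55, 73, 73, 81, 87, 91]
Median: 73.0
Mode: 73 (2 times)
Range: 91 - 10 = 81
Min: 10, Max: 91

mean≈56.11, median=73.0, mode=73, range=81


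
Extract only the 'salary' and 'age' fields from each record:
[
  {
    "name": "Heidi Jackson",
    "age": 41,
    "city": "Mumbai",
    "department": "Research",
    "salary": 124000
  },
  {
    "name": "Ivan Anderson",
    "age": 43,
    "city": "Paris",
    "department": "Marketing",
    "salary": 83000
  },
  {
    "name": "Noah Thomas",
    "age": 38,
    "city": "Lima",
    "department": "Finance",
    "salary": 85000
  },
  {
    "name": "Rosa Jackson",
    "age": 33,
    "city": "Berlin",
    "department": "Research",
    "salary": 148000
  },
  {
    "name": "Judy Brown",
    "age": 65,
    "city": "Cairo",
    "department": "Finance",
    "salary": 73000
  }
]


Original: 5 records with fields: name, age, city, department, salary
Keep: ['salary', 'age']
Drop: ['name', 'city', 'department']
Result: 5 records, 2 fields each

[
  {
    "salary": 124000,
    "age": 41
  },
  {
    "salary": 83000,
    "age": 43
  },
  {
    "salary": 85000,
    "age": 38
  },
  {
    "salary": 148000,
    "age": 33
  },
  {
    "salary": 73000,
    "age": 65
  }
]


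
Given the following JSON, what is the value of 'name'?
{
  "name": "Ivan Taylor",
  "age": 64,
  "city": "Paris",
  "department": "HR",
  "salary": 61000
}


Looking up field 'name'
Value: Ivan Taylor

Ivan Taylor


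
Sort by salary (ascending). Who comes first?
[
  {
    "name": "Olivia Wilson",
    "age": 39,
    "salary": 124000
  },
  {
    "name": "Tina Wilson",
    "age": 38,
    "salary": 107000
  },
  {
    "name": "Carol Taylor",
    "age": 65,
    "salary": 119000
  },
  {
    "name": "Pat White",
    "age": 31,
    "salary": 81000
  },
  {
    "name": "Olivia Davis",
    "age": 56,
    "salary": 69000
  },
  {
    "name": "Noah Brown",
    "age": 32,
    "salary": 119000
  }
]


Sort by: salary (ascending)

Sorted order:
  1. Olivia Davis (salary = 69000)
  2. Pat White (salary = 81000)
  3. Tina Wilson (salary = 107000)
  4. Carol Taylor (salary = 119000)
  5. Noah Brown (salary = 119000)
  6. Olivia Wilson (salary = 124000)

First: Olivia Davis

Olivia Davis


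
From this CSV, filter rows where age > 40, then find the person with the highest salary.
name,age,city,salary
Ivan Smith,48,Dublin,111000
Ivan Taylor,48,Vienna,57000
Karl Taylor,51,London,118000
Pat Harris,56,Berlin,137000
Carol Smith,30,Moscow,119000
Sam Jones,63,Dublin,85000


Filter: age > 40
Sort by: salary (descending)

Filtered records (5):
  Pat Harris, age 56, salary $137000
  Karl Taylor, age 51, salary $118000
  Ivan Smith, age 48, salary $111000
  Sam Jones, age 63, salary $85000
  Ivan Taylor, age 48, salary $57000

Highest salary: Pat Harris ($137000)

Pat Harris


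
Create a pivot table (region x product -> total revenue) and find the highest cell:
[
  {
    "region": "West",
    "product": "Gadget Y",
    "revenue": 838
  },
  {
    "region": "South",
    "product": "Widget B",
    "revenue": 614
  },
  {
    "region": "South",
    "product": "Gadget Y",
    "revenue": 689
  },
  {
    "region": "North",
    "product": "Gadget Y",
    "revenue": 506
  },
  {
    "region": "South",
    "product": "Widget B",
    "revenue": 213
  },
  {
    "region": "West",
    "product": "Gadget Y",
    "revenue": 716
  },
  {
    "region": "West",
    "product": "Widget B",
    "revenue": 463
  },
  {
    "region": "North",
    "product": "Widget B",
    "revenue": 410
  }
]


Pivot: region (rows) x product (columns) -> total revenue

     Gadget Y      Widget B    
North          506           410  
South          689           827  
West          1554           463  

Highest: West / Gadget Y = $1554

West / Gadget Y = $1554


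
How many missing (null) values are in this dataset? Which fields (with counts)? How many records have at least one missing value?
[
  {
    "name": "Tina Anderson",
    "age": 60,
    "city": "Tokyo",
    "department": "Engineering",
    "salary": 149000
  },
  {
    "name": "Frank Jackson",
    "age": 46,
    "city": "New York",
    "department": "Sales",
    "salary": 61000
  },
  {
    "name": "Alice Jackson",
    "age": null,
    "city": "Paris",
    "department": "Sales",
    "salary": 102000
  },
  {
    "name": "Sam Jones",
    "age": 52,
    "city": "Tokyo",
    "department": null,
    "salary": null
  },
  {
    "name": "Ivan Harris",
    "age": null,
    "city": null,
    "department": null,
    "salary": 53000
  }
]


Checking for missing (null) values in 5 records:

  Tina Anderson: complete
  Frank Jackson: complete
  Alice Jackson: age
  Sam Jones: department, salary
  Ivan Harris: age, city, department

Per field:
  name: 0 missing
  age: 2 missing
  city: 1 missing
  department: 2 missing
  salary: 1 missing

Total missing values: 6
Records with any missing: 3

6 missing values (age: 2, city: 1, department: 2, salary: 1); 3 incomplete records


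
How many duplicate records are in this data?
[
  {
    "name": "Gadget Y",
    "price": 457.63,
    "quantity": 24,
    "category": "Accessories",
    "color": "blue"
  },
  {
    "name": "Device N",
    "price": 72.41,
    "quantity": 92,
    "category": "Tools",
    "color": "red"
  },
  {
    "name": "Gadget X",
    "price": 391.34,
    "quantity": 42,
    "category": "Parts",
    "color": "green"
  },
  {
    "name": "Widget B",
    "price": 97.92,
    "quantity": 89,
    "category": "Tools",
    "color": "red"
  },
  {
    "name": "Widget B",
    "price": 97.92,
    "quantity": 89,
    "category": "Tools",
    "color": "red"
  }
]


Checking 5 records for duplicates:

  Row 1: Gadget Y ($457.63, qty 24)
  Row 2: Device N ($72.41, qty 92)
  Row 3: Gadget X ($391.34, qty 42)
  Row 4: Widget B ($97.92, qty 89)
  Row 5: Widget B ($97.92, qty 89) <-- DUPLICATE

Duplicates found: 1
Unique records: 4

1 duplicates, 4 unique


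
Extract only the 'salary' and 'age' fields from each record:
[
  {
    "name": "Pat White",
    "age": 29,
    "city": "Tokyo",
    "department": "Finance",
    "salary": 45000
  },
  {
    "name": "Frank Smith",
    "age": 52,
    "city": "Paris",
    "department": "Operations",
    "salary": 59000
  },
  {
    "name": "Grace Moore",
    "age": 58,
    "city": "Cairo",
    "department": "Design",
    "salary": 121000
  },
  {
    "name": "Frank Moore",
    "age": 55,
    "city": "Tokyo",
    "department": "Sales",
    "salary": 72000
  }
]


Original: 4 records with fields: name, age, city, department, salary
Keep: ['salary', 'age']
Drop: ['name', 'city', 'department']
Result: 4 records, 2 fields each

[
  {
    "salary": 45000,
    "age": 29
  },
  {
    "salary": 59000,
    "age": 52
  },
  {
    "salary": 121000,
    "age": 58
  },
  {
    "salary": 72000,
    "age": 55
  }
]


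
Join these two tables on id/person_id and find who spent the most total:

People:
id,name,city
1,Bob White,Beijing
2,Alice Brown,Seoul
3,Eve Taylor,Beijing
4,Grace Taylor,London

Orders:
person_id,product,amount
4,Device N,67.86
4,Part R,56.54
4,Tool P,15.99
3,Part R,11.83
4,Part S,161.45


Join on: people.id = orders.person_id

Joined rows:
  Grace Taylor (London) bought Device N for $67.86
  Grace Taylor (London) bought Part R for $56.54
  Grace Taylor (London) bought Tool P for $15.99
  Eve Taylor (Beijing) bought Part R for $11.83
  Grace Taylor (London) bought Part S for $161.45

Total per person:
  Grace Taylor: $301.84
  Eve Taylor: $11.83

Top spender: Grace Taylor ($301.84)

Grace Taylor ($301.84)


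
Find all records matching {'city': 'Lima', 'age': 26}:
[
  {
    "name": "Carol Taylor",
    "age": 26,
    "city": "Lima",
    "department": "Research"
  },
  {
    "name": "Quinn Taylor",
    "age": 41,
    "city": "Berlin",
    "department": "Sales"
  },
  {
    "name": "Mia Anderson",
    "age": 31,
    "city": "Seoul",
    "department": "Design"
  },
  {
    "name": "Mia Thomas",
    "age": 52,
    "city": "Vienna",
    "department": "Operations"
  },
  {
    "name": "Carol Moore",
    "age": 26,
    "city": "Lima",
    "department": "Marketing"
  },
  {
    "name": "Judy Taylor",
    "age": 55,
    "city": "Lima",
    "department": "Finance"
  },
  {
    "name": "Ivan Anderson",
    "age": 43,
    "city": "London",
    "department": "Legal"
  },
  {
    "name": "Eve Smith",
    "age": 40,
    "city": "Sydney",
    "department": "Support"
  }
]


Search criteria: {'city': 'Lima', 'age': 26}

Checking 8 records:
  Carol Taylor: {city: Lima, age: 26} <-- MATCH
  Quinn Taylor: {city: Berlin, age: 41}
  Mia Anderson: {city: Seoul, age: 31}
  Mia Thomas: {city: Vienna, age: 52}
  Carol Moore: {city: Lima, age: 26} <-- MATCH
  Judy Taylor: {city: Lima, age: 55}
  Ivan Anderson: {city: London, age: 43}
  Eve Smith: {city: Sydney, age: 40}

Matches: ["Carol Taylor", "Carol Moore"]

["Carol Taylor", "Carol Moore"]
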